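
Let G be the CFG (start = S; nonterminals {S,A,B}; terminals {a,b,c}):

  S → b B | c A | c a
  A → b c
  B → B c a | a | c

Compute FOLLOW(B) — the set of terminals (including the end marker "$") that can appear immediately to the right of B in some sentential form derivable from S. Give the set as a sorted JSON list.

FIRST sets, iterate to fixpoint:
[1]
  A via A→b c: +{b}
  B via B→a: +{a}
  B via B→c: +{c}
  S via S→b B: +{b}
  S via S→c A: +{c}
  S: {b,c}  A: {b}  B: {a,c}
[2] — fixpoint
  S: {b,c}  A: {b}  B: {a,c}

FOLLOW iteration:
FOLLOW(S) := {$}
[1]
  B→B c a: FOLLOW(B) ⊇ FIRST(c) = {c}; new: +{c}
  S→b B: FOLLOW(B) ⊇ FOLLOW(S) ⊇ {$}; new: +{$}
  S→c A: FOLLOW(A) ⊇ FOLLOW(S) ⊇ {$}; new: +{$}
  FOLLOW(S)={$}  FOLLOW(A)={$}  FOLLOW(B)={$,c}
[2] done
  FOLLOW(S)={$}  FOLLOW(A)={$}  FOLLOW(B)={$,c}

FOLLOW(B) = ["$", "c"]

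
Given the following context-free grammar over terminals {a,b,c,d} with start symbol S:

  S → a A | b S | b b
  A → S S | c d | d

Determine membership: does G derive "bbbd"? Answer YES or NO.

Convert to CNF:
  S -> T2 A | T3 S | T3 T3
  A -> S S | T0 T1 | d
  T0 -> c
  T1 -> d
  T2 -> a
  T3 -> b

CYK table (by increasing span):
  [0..0]={T3}  "b"  orig:{}
  [1..1]={T3}  "b"  orig:{}
  [2..2]={T3}  "b"  orig:{}
  [3..3]={A,T1}  "d"  orig:{A}
  [0..1]={S}  "bb"
  [1..2]={S}  "bb"
  [2..3]=∅  "bd"
  [0..2]={S}  "bbb"
  [1..3]=∅  "bbd"
  [0..3]=∅  "bbbd"

S ∉ T[0,3] ⇒ NO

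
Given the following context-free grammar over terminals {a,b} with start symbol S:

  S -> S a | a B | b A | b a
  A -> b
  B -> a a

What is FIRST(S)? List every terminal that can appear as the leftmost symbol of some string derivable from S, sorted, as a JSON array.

FIRST sets, iterate to fixpoint:
pass 1:
  A via A→b: +{b}
  B via B→a a: +{a}
  S via S→a B: +{a}
  S via S→b A: +{b}
  FIRST(S)={a,b}  FIRST(A)={b}  FIRST(B)={a}
pass 2: — fixpoint
  FIRST(S)={a,b}  FIRST(A)={b}  FIRST(B)={a}

FIRST(S) = ["a", "b"]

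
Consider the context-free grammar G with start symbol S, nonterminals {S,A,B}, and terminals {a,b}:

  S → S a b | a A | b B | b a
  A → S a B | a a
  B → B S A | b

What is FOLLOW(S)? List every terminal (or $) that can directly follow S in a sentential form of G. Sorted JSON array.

Compute FIRST by fixpoint:
[1]
  A via A→a a: +{a}
  B via B→b: +{b}
  S via S→a A: +{a}
  S via S→b B: +{b}
  S: {a,b}  A: {a}  B: {b}
[2]
  A via A→S a B: +{b}
  S: {a,b}  A: {a,b}  B: {b}
[3] done
  S: {a,b}  A: {a,b}  B: {b}

Compute FOLLOW by fixpoint:
FOLLOW(S) := {$}
pass 1:
  A→S a B: FOLLOW(S) ⊇ FIRST(a) = {a}; new: +{a}
  B→B S A: FOLLOW(B) ⊇ FIRST(S) = {a,b}; new: +{a,b}
  B→B S A: FOLLOW(S) ⊇ FIRST(A) = {a,b}; new: +{b}
  B→B S A: FOLLOW(A) ⊇ FOLLOW(B) ⊇ {a,b}; new: +{a,b}
  S→a A: FOLLOW(A) ⊇ FOLLOW(S) ⊇ {$,a,b}; new: +{$}
  S→b B: FOLLOW(B) ⊇ FOLLOW(S) ⊇ {$,a,b}; new: +{$}
  FOLLOW(S)={$,a,b}  FOLLOW(A)={$,a,b}  FOLLOW(B)={$,a,b}
pass 2: (stable)
  FOLLOW(S)={$,a,b}  FOLLOW(A)={$,a,b}  FOLLOW(B)={$,a,b}

FOLLOW(S) = ["$", "a", "b"]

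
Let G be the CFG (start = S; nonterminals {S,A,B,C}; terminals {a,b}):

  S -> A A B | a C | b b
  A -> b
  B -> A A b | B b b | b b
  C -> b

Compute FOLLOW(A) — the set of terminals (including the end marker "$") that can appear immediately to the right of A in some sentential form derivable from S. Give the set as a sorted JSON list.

Compute FIRST by fixpoint:
iter 1:
  A via A→b: +{b}
  B via B→A A b: +{b}
  C via C→b: +{b}
  S via S→A A B: +{b}
  S via S→a C: +{a}
  FIRST[S]={a,b}  FIRST[A]={b}  FIRST[B]={b}  FIRST[C]={b}
iter 2: (no change)
  FIRST[S]={a,b}  FIRST[A]={b}  FIRST[B]={b}  FIRST[C]={b}

FOLLOW sets:
FOLLOW(S) := {$}
round 1:
  B→A A b: FOLLOW(A) ⊇ FIRST(A) = {b}; new: +{b}
  B→B b b: FOLLOW(B) ⊇ FIRST(b) = {b}; new: +{b}
  S→A A B: FOLLOW(B) ⊇ FOLLOW(S) ⊇ {$}; new: +{$}
  S→a C: FOLLOW(C) ⊇ FOLLOW(S) ⊇ {$}; new: +{$}
  FOLLOW[S]={$}  FOLLOW[A]={b}  FOLLOW[B]={$,b}  FOLLOW[C]={$}
round 2: (stable)
  FOLLOW[S]={$}  FOLLOW[A]={b}  FOLLOW[B]={$,b}  FOLLOW[C]={$}

FOLLOW(A) = ["b"]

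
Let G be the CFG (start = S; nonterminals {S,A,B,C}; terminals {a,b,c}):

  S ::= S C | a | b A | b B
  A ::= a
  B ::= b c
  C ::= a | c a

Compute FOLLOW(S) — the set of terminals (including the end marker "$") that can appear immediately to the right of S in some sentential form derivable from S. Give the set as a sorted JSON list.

FIRST sets, iterate to fixpoint:
pass 1:
  A via A→a: +{a}
  B via B→b c: +{b}
  C via C→a: +{a}
  C via C→c a: +{c}
  S via S→a: +{a}
  S via S→b A: +{b}
  FIRST(S)={a,b}  FIRST(A)={a}  FIRST(B)={b}  FIRST(C)={a,c}
pass 2: (no change)
  FIRST(S)={a,b}  FIRST(A)={a}  FIRST(B)={b}  FIRST(C)={a,c}

FOLLOW sets:
FOLLOW(S) := {$}
iter 1:
  S→S C: FOLLOW(S) ⊇ FIRST(C) = {a,c}; new: +{a,c}
  S→S C: FOLLOW(C) ⊇ FOLLOW(S) ⊇ {$,a,c}; new: +{$,a,c}
  S→b A: FOLLOW(A) ⊇ FOLLOW(S) ⊇ {$,a,c}; new: +{$,a,c}
  S→b B: FOLLOW(B) ⊇ FOLLOW(S) ⊇ {$,a,c}; new: +{$,a,c}
  S: {$,a,c}  A: {$,a,c}  B: {$,a,c}  C: {$,a,c}
iter 2: — fixpoint
  S: {$,a,c}  A: {$,a,c}  B: {$,a,c}  C: {$,a,c}

FOLLOW(S) = ["$", "a", "c"]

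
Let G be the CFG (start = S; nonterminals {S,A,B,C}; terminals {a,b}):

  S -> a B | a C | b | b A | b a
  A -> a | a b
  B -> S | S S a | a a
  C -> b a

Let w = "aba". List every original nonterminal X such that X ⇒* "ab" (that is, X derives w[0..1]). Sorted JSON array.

CNF form of G:
  S -> T0 B | T0 C | T1 A | T1 T0 | b
  A -> T0 T1 | a
  B -> S X2 | T0 B | T0 C | T0 T0 | T1 A | T1 T0 | b
  C -> T1 T0
  T0 -> a
  T1 -> b
  X2 -> S T0

CYK fill (cells [i..j] with 0 ≤ i ≤ j ≤ 1 only):
  [0..0]={A,T0}  "a"  orig:{A}
  [1..1]={B,S,T1}  "b"  orig:{B,S}
  [0..1]={A,B,S}  "ab"

Original NTs in T[0,1] deriving "ab": ["A", "B", "S"]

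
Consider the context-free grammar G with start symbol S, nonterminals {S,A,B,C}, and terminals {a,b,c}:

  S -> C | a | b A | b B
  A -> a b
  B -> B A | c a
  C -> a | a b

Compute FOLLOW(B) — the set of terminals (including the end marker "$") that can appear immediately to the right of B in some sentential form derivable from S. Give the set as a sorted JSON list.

Compute FIRST by fixpoint:
[1]
  A via A→a b: +{a}
  B via B→c a: +{c}
  C via C→a: +{a}
  S via S→C: +{a}
  S via S→b A: +{b}
  S: {a,b}  A: {a}  B: {c}  C: {a}
[2] (no change)
  S: {a,b}  A: {a}  B: {c}  C: {a}

Compute FOLLOW by fixpoint:
FOLLOW(S) := {$}
[1]
  B→B A: FOLLOW(B) ⊇ FIRST(A) = {a}; new: +{a}
  B→B A: FOLLOW(A) ⊇ FOLLOW(B) ⊇ {a}; new: +{a}
  S→C: FOLLOW(C) ⊇ FOLLOW(S) ⊇ {$}; new: +{$}
  S→b A: FOLLOW(A) ⊇ FOLLOW(S) ⊇ {$}; new: +{$}
  S→b B: FOLLOW(B) ⊇ FOLLOW(S) ⊇ {$}; new: +{$}
  FOLLOW(S)={$}  FOLLOW(A)={$,a}  FOLLOW(B)={$,a}  FOLLOW(C)={$}
[2] — fixpoint
  FOLLOW(S)={$}  FOLLOW(A)={$,a}  FOLLOW(B)={$,a}  FOLLOW(C)={$}

FOLLOW(B) = ["$", "a"]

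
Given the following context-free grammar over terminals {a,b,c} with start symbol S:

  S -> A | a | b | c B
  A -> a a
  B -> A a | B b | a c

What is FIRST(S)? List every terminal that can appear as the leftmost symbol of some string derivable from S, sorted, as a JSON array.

FIRST sets, iterate to fixpoint:
iter 1:
  A via A→a a: +{a}
  B via B→A a: +{a}
  S via S→A: +{a}
  S via S→b: +{b}
  S via S→c B: +{c}
  S: {a,b,c}  A: {a}  B: {a}
iter 2: done
  S: {a,b,c}  A: {a}  B: {a}

FIRST(S) = ["a", "b", "c"]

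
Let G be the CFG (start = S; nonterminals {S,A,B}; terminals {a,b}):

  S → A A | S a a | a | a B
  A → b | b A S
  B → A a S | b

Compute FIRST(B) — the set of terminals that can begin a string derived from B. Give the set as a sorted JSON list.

Compute FIRST by fixpoint:
[1]
  A via A→b: +{b}
  B via B→A a S: +{b}
  S via S→A A: +{b}
  S via S→a: +{a}
  FIRST[S]={a,b}  FIRST[A]={b}  FIRST[B]={b}
[2] — fixpoint
  FIRST[S]={a,b}  FIRST[A]={b}  FIRST[B]={b}

FIRST(B) = ["b"]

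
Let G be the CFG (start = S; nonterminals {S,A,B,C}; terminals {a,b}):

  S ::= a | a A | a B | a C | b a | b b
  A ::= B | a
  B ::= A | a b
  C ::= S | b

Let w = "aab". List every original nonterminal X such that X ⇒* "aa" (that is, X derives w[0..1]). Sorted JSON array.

CNF form of G:
  S -> T0 A | T0 B | T0 C | T1 T0 | T1 T1 | a
  A -> T0 T1 | a
  B -> T0 T1 | a
  C -> T0 A | T0 B | T0 C | T1 T0 | T1 T1 | a | b
  T0 -> a
  T1 -> b

CYK table (by increasing span) — only the sub-triangle for w[0..1]:
  [0..0]={A,B,C,S,T0}  "a"  orig:{A,B,C,S}
  [1..1]={A,B,C,S,T0}  "a"  orig:{A,B,C,S}
  [0..1]={C,S}  "aa"

Original NTs in T[0,1] deriving "aa": ["C", "S"]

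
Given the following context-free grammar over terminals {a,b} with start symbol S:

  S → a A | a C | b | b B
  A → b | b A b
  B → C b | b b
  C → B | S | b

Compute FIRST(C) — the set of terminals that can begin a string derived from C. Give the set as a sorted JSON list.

FIRST sets, iterate to fixpoint:
round 1:
  A via A→b: +{b}
  B via B→b b: +{b}
  C via C→B: +{b}
  S via S→a A: +{a}
  S via S→b: +{b}
  FIRST[S]={a,b}  FIRST[A]={b}  FIRST[B]={b}  FIRST[C]={b}
round 2:
  C via C→S: +{a}
  FIRST[S]={a,b}  FIRST[A]={b}  FIRST[B]={b}  FIRST[C]={a,b}
round 3:
  B via B→C b: +{a}
  FIRST[S]={a,b}  FIRST[A]={b}  FIRST[B]={a,b}  FIRST[C]={a,b}
round 4: (stable)
  FIRST[S]={a,b}  FIRST[A]={b}  FIRST[B]={a,b}  FIRST[C]={a,b}

FIRST(C) = ["a", "b"]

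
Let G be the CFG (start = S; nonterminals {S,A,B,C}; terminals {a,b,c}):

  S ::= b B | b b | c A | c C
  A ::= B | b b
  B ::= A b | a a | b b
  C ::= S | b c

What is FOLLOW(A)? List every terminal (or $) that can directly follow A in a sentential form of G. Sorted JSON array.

FIRST iteration:
pass 1:
  A via A→b b: +{b}
  B via B→A b: +{b}
  B via B→a a: +{a}
  C via C→b c: +{b}
  S via S→b B: +{b}
  S via S→c A: +{c}
  FIRST(S)={b,c}  FIRST(A)={b}  FIRST(B)={a,b}  FIRST(C)={b}
pass 2:
  A via A→B: +{a}
  C via C→S: +{c}
  FIRST(S)={b,c}  FIRST(A)={a,b}  FIRST(B)={a,b}  FIRST(C)={b,c}
pass 3: done
  FIRST(S)={b,c}  FIRST(A)={a,b}  FIRST(B)={a,b}  FIRST(C)={b,c}

FOLLOW sets:
initialize: $ ∈ FOLLOW(S)
pass 1:
  B→A b: FOLLOW(A) ⊇ FIRST(b) = {b}; new: +{b}
  S→b B: FOLLOW(B) ⊇ FOLLOW(S) ⊇ {$}; new: +{$}
  S→c A: FOLLOW(A) ⊇ FOLLOW(S) ⊇ {$}; new: +{$}
  S→c C: FOLLOW(C) ⊇ FOLLOW(S) ⊇ {$}; new: +{$}
  S: {$}  A: {$,b}  B: {$}  C: {$}
pass 2:
  A→B: FOLLOW(B) ⊇ FOLLOW(A) ⊇ {$,b}; new: +{b}
  S: {$}  A: {$,b}  B: {$,b}  C: {$}
pass 3: (stable)
  S: {$}  A: {$,b}  B: {$,b}  C: {$}

FOLLOW(A) = ["$", "b"]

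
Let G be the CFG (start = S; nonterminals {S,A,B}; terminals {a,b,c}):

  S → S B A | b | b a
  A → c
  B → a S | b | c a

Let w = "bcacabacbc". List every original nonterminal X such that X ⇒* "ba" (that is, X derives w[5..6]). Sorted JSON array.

Convert to CNF:
  S -> S X3 | T2 T0 | b
  A -> c
  B -> T0 S | T1 T0 | b
  T0 -> a
  T1 -> c
  T2 -> b
  X3 -> B A

CYK fill, restricted to cells inside w[5..6]:
  [5..5]={B,S,T2}  "b"  orig:{B,S}
  [6..6]={T0}  "a"  orig:{}
  [5..6]={S}  "ba"

Original NTs in T[5,6] deriving "ba": ["S"]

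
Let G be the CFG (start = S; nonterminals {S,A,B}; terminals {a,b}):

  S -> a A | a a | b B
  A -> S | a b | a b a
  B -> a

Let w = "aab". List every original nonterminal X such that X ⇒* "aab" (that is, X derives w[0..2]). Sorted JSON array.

Convert to CNF:
  S -> T0 A | T0 T0 | T1 B
  A -> T0 A | T0 T0 | T0 T1 | T0 X2 | T1 B
  B -> a
  T0 -> a
  T1 -> b
  X2 -> T1 T0

CYK table (by increasing span) (cells [i..j] with 0 ≤ i ≤ j ≤ 2 only):
  T[0,0] 'a' = {B,T0}  orig:{B}
  T[1,1] 'a' = {B,T0}  orig:{B}
  T[2,2] 'b' = {T1}  orig:{}
  T[0,1] 'aa' = {A,S}
  T[1,2] 'ab' = {A}
  T[0,2] 'aab' = {A,S}

Original NTs in T[0,2] deriving "aab": ["A", "S"]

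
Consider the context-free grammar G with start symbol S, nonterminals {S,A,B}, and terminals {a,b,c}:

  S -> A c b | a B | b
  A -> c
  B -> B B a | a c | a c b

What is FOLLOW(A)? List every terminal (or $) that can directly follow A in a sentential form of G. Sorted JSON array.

FIRST sets, iterate to fixpoint:
iter 1:
  A via A→c: +{c}
  B via B→a c: +{a}
  S via S→A c b: +{c}
  S via S→a B: +{a}
  S via S→b: +{b}
  FIRST[S]={a,b,c}  FIRST[A]={c}  FIRST[B]={a}
iter 2: — fixpoint
  FIRST[S]={a,b,c}  FIRST[A]={c}  FIRST[B]={a}

FOLLOW sets:
seed FOLLOW(S) with $
[1]
  B→B B a: FOLLOW(B) ⊇ FIRST(B) = {a}; new: +{a}
  S→A c b: FOLLOW(A) ⊇ FIRST(c) = {c}; new: +{c}
  S→a B: FOLLOW(B) ⊇ FOLLOW(S) ⊇ {$}; new: +{$}
  FOLLOW[S]={$}  FOLLOW[A]={c}  FOLLOW[B]={$,a}
[2] (stable)
  FOLLOW[S]={$}  FOLLOW[A]={c}  FOLLOW[B]={$,a}

FOLLOW(A) = ["c"]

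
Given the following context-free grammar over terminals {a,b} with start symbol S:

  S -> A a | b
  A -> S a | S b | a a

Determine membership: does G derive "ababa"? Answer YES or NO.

Convert to CNF:
  S -> A T0 | b
  A -> S T0 | S T1 | T0 T0
  T0 -> a
  T1 -> b

CYK fill:
  T[0,0] 'a' = {T0}  orig:{}
  T[1,1] 'b' = {S,T1}  orig:{S}
  T[2,2] 'a' = {T0}  orig:{}
  T[3,3] 'b' = {S,T1}  orig:{S}
  T[4,4] 'a' = {T0}  orig:{}
  T[0,1] 'ab' = ∅
  T[1,2] 'ba' = {A}
  T[2,3] 'ab' = ∅
  T[3,4] 'ba' = {A}
  T[0,2] 'aba' = ∅
  T[1,3] 'bab' = ∅
  T[2,4] 'aba' = ∅
  T[0,3] 'abab' = ∅
  T[1,4] 'baba' = ∅
  T[0,4] 'ababa' = ∅

S ∉ T[0,4] ⇒ NO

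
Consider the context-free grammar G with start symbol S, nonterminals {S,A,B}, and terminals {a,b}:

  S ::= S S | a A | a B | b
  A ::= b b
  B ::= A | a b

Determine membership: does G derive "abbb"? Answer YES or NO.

Convert to CNF:
  S -> S S | T1 A | T1 B | b
  A -> T0 T0
  B -> T0 T0 | T1 T0
  T0 -> b
  T1 -> a

CYK table (by increasing span):
  T[0,0] 'a' = {T1}  orig:{}
  T[1,1] 'b' = {S,T0}  orig:{S}
  T[2,2] 'b' = {S,T0}  orig:{S}
  T[3,3] 'b' = {S,T0}  orig:{S}
  T[0,1] 'ab' = {B}
  T[1,2] 'bb' = {A,B,S}
  T[2,3] 'bb' = {A,B,S}
  T[0,2] 'abb' = {S}
  T[1,3] 'bbb' = {S}
  T[0,3] 'abbb' = {S}

S ∈ T[0,3] ⇒ YES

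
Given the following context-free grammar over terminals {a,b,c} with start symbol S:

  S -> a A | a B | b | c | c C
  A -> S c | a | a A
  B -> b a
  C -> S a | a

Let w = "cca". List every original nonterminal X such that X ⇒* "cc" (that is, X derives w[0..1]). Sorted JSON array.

Convert to CNF:
  S -> T0 C | T1 A | T1 B | b | c
  A -> S T0 | T1 A | a
  B -> T2 T1
  C -> S T1 | a
  T0 -> c
  T1 -> a
  T2 -> b

CYK table (by increasing span), restricted to cells inside w[0..1]:
  cell(0,0) c: {S,T0}  orig:{S}
  cell(1,1) c: {S,T0}  orig:{S}
  cell(0,1) cc: {A}

Original NTs in T[0,1] deriving "cc": ["A"]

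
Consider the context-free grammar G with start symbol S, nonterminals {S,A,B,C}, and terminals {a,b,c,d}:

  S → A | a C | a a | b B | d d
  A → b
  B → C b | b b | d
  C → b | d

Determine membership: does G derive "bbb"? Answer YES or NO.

CNF form of G:
  S -> T0 B | T1 C | T1 T1 | T2 T2 | b
  A -> b
  B -> C T0 | T0 T0 | d
  C -> b | d
  T0 -> b
  T1 -> a
  T2 -> d

CYK fill:
  T[0,0] 'b' = {A,C,S,T0}  orig:{A,C,S}
  T[1,1] 'b' = {A,C,S,T0}  orig:{A,C,S}
  T[2,2] 'b' = {A,C,S,T0}  orig:{A,C,S}
  T[0,1] 'bb' = {B}
  T[1,2] 'bb' = {B}
  T[0,2] 'bbb' = {S}

S ∈ T[0,2] ⇒ YES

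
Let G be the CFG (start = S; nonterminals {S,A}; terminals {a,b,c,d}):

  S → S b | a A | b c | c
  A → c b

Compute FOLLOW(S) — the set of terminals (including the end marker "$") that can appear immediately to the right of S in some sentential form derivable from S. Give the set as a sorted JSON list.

FIRST iteration:
pass 1:
  A via A→c b: +{c}
  S via S→a A: +{a}
  S via S→b c: +{b}
  S via S→c: +{c}
  FIRST[S]={a,b,c}  FIRST[A]={c}
pass 2: — fixpoint
  FIRST[S]={a,b,c}  FIRST[A]={c}

FOLLOW iteration:
initialize: $ ∈ FOLLOW(S)
[1]
  S→S b: FOLLOW(S) ⊇ FIRST(b) = {b}; new: +{b}
  S→a A: FOLLOW(A) ⊇ FOLLOW(S) ⊇ {$,b}; new: +{$,b}
  FOLLOW(S)={$,b}  FOLLOW(A)={$,b}
[2] (stable)
  FOLLOW(S)={$,b}  FOLLOW(A)={$,b}

FOLLOW(S) = ["$", "b"]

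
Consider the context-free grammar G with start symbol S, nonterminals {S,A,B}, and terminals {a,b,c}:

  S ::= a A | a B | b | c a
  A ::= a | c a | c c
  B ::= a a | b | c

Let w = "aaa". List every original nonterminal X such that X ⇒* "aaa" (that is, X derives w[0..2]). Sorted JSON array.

Convert to CNF:
  S -> T0 T1 | T1 A | T1 B | b
  A -> T0 T0 | T0 T1 | a
  B -> T1 T1 | b | c
  T0 -> c
  T1 -> a

CYK fill — only the sub-triangle for w[0..2]:
  T[0,0] 'a' = {A,T1}  orig:{A}
  T[1,1] 'a' = {A,T1}  orig:{A}
  T[2,2] 'a' = {A,T1}  orig:{A}
  T[0,1] 'aa' = {B,S}
  T[1,2] 'aa' = {B,S}
  T[0,2] 'aaa' = {S}

Original NTs in T[0,2] deriving "aaa": ["S"]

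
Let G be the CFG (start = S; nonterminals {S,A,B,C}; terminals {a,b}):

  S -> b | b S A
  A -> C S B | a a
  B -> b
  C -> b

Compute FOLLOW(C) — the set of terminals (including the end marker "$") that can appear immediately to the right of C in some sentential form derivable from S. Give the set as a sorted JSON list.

FIRST iteration:
iter 1:
  A via A→a a: +{a}
  B via B→b: +{b}
  C via C→b: +{b}
  S via S→b: +{b}
  FIRST(S)={b}  FIRST(A)={a}  FIRST(B)={b}  FIRST(C)={b}
iter 2:
  A via A→C S B: +{b}
  FIRST(S)={b}  FIRST(A)={a,b}  FIRST(B)={b}  FIRST(C)={b}
iter 3: (stable)
  FIRST(S)={b}  FIRST(A)={a,b}  FIRST(B)={b}  FIRST(C)={b}

FOLLOW sets:
initialize: $ ∈ FOLLOW(S)
iter 1:
  A→C S B: FOLLOW(C) ⊇ FIRST(S) = {b}; new: +{b}
  A→C S B: FOLLOW(S) ⊇ FIRST(B) = {b}; new: +{b}
  S→b S A: FOLLOW(S) ⊇ FIRST(A) = {a,b}; new: +{a}
  S→b S A: FOLLOW(A) ⊇ FOLLOW(S) ⊇ {$,a,b}; new: +{$,a,b}
  FOLLOW[S]={$,a,b}  FOLLOW[A]={$,a,b}  FOLLOW[B]={}  FOLLOW[C]={b}
iter 2:
  A→C S B: FOLLOW(B) ⊇ FOLLOW(A) ⊇ {$,a,b}; new: +{$,a,b}
  FOLLOW[S]={$,a,b}  FOLLOW[A]={$,a,b}  FOLLOW[B]={$,a,b}  FOLLOW[C]={b}
iter 3: — fixpoint
  FOLLOW[S]={$,a,b}  FOLLOW[A]={$,a,b}  FOLLOW[B]={$,a,b}  FOLLOW[C]={b}

FOLLOW(C) = ["b"]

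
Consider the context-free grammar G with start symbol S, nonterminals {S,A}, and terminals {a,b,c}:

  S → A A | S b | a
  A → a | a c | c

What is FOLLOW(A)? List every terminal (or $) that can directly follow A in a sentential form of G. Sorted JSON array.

FIRST iteration:
[1]
  A via A→a: +{a}
  A via A→c: +{c}
  S via S→A A: +{a,c}
  FIRST[S]={a,c}  FIRST[A]={a,c}
[2] (no change)
  FIRST[S]={a,c}  FIRST[A]={a,c}

FOLLOW iteration:
seed FOLLOW(S) with $
iter 1:
  S→A A: FOLLOW(A) ⊇ FIRST(A) = {a,c}; new: +{a,c}
  S→A A: FOLLOW(A) ⊇ FOLLOW(S) ⊇ {$}; new: +{$}
  S→S b: FOLLOW(S) ⊇ FIRST(b) = {b}; new: +{b}
  FOLLOW(S)={$,b}  FOLLOW(A)={$,a,c}
iter 2:
  S→A A: FOLLOW(A) ⊇ FOLLOW(S) ⊇ {$,b}; new: +{b}
  FOLLOW(S)={$,b}  FOLLOW(A)={$,a,b,c}
iter 3: (no change)
  FOLLOW(S)={$,b}  FOLLOW(A)={$,a,b,c}

FOLLOW(A) = ["$", "a", "b", "c"]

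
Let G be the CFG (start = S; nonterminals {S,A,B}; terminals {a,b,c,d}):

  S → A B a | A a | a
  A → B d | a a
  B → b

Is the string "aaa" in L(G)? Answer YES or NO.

CNF form of G:
  S -> A T1 | A X2 | a
  A -> B T0 | T1 T1
  B -> b
  T0 -> d
  T1 -> a
  X2 -> B T1

CYK table (by increasing span):
  cell(0,0) a: {S,T1}  orig:{S}
  cell(1,1) a: {S,T1}  orig:{S}
  cell(2,2) a: {S,T1}  orig:{S}
  cell(0,1) aa: {A}
  cell(1,2) aa: {A}
  cell(0,2) aaa: {S}

S ∈ T[0,2] ⇒ YES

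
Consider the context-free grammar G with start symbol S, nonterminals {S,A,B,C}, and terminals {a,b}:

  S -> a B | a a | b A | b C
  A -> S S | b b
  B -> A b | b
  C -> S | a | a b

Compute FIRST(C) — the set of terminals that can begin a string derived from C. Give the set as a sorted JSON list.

FIRST sets, iterate to fixpoint:
iter 1:
  A via A→b b: +{b}
  B via B→A b: +{b}
  C via C→a: +{a}
  S via S→a B: +{a}
  S via S→b A: +{b}
  FIRST(S)={a,b}  FIRST(A)={b}  FIRST(B)={b}  FIRST(C)={a}
iter 2:
  A via A→S S: +{a}
  B via B→A b: +{a}
  C via C→S: +{b}
  FIRST(S)={a,b}  FIRST(A)={a,b}  FIRST(B)={a,b}  FIRST(C)={a,b}
iter 3: (no change)
  FIRST(S)={a,b}  FIRST(A)={a,b}  FIRST(B)={a,b}  FIRST(C)={a,b}

FIRST(C) = ["a", "b"]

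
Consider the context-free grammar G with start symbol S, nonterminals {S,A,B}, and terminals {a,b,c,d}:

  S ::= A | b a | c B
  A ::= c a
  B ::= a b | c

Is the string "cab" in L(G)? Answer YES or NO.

Convert to CNF:
  S -> T0 B | T0 T1 | T2 T1
  A -> T0 T1
  B -> T1 T2 | c
  T0 -> c
  T1 -> a
  T2 -> b

CYK fill:
  [0..0]={B,T0}  "c"  orig:{B}
  [1..1]={T1}  "a"  orig:{}
  [2..2]={T2}  "b"  orig:{}
  [0..1]={A,S}  "ca"
  [1..2]={B}  "ab"
  [0..2]={S}  "cab"

S ∈ T[0,2] ⇒ YES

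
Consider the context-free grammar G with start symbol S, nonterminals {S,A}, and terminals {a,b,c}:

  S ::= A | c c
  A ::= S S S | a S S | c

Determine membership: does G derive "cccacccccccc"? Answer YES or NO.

Convert to CNF:
  S -> S X4 | T0 X5 | T1 T1 | c
  A -> S X2 | T0 X3 | c
  T0 -> a
  T1 -> c
  X2 -> S S
  X3 -> S S
  X4 -> S S
  X5 -> S S

CYK table (by increasing span):
  T[0,0] 'c' = {A,S,T1}  orig:{A,S}
  T[1,1] 'c' = {A,S,T1}  orig:{A,S}
  T[2,2] 'c' = {A,S,T1}  orig:{A,S}
  T[3,3] 'a' = {T0}  orig:{}
  T[4,4] 'c' = {A,S,T1}  orig:{A,S}
  T[5,5] 'c' = {A,S,T1}  orig:{A,S}
  T[6,6] 'c' = {A,S,T1}  orig:{A,S}
  T[7,7] 'c' = {A,S,T1}  orig:{A,S}
  T[8,8] 'c' = {A,S,T1}  orig:{A,S}
  T[9,9] 'c' = {A,S,T1}  orig:{A,S}
  T[10,10] 'c' = {A,S,T1}  orig:{A,S}
  T[11,11] 'c' = {A,S,T1}  orig:{A,S}
  T[0,1] 'cc' = {S,X2,X3,X4,X5}  orig:{S}
  T[1,2] 'cc' = {S,X2,X3,X4,X5}  orig:{S}
  T[2,3] 'ca' = ∅
  T[3,4] 'ac' = ∅
  T[4,5] 'cc' = {S,X2,X3,X4,X5}  orig:{S}
  T[5,6] 'cc' = {S,X2,X3,X4,X5}  orig:{S}
  T[6,7] 'cc' = {S,X2,X3,X4,X5}  orig:{S}
  T[7,8] 'cc' = {S,X2,X3,X4,X5}  orig:{S}
  T[8,9] 'cc' = {S,X2,X3,X4,X5}  orig:{S}
  T[9,10] 'cc' = {S,X2,X3,X4,X5}  orig:{S}
  T[10,11] 'cc' = {S,X2,X3,X4,X5}  orig:{S}
  T[0,2] 'ccc' = {A,S,X2,X3,X4,X5}  orig:{A,S}
  T[1,3] 'cca' = ∅
  T[2,4] 'cac' = ∅
  T[3,5] 'acc' = {A,S}
  T[4,6] 'ccc' = {A,S,X2,X3,X4,X5}  orig:{A,S}
  T[5,7] 'ccc' = {A,S,X2,X3,X4,X5}  orig:{A,S}
  T[6,8] 'ccc' = {A,S,X2,X3,X4,X5}  orig:{A,S}
  T[7,9] 'ccc' = {A,S,X2,X3,X4,X5}  orig:{A,S}
  T[8,10] 'ccc' = {A,S,X2,X3,X4,X5}  orig:{A,S}
  T[9,11] 'ccc' = {A,S,X2,X3,X4,X5}  orig:{A,S}
  T[0,3] 'ccca' = ∅
  T[1,4] 'ccac' = ∅
  T[2,5] 'cacc' = {X2,X3,X4,X5}  orig:{}
  T[3,6] 'accc' = {A,S,X2,X3,X4,X5}  orig:{A,S}
  T[4,7] 'cccc' = {A,S,X2,X3,X4,X5}  orig:{A,S}
  T[5,8] 'cccc' = {A,S,X2,X3,X4,X5}  orig:{A,S}
  T[6,9] 'cccc' = {A,S,X2,X3,X4,X5}  orig:{A,S}
  T[7,10] 'cccc' = {A,S,X2,X3,X4,X5}  orig:{A,S}
  T[8,11] 'cccc' = {A,S,X2,X3,X4,X5}  orig:{A,S}
  T[0,4] 'cccac' = ∅
  T[1,5] 'ccacc' = {A,S,X2,X3,X4,X5}  orig:{A,S}
  T[2,6] 'caccc' = {A,S,X2,X3,X4,X5}  orig:{A,S}
  T[3,7] 'acccc' = {A,S,X2,X3,X4,X5}  orig:{A,S}
  T[4,8] 'ccccc' = {A,S,X2,X3,X4,X5}  orig:{A,S}
  T[5,9] 'ccccc' = {A,S,X2,X3,X4,X5}  orig:{A,S}
  T[6,10] 'ccccc' = {A,S,X2,X3,X4,X5}  orig:{A,S}
  T[7,11] 'ccccc' = {A,S,X2,X3,X4,X5}  orig:{A,S}
  T[0,5] 'cccacc' = {A,S,X2,X3,X4,X5}  orig:{A,S}
  T[1,6] 'ccaccc' = {A,S,X2,X3,X4,X5}  orig:{A,S}
  T[2,7] 'cacccc' = {A,S,X2,X3,X4,X5}  orig:{A,S}
  T[3,8] 'accccc' = {A,S,X2,X3,X4,X5}  orig:{A,S}
  T[4,9] 'cccccc' = {A,S,X2,X3,X4,X5}  orig:{A,S}
  T[5,10] 'cccccc' = {A,S,X2,X3,X4,X5}  orig:{A,S}
  T[6,11] 'cccccc' = {A,S,X2,X3,X4,X5}  orig:{A,S}
  T[0,6] 'cccaccc' = {A,S,X2,X3,X4,X5}  orig:{A,S}
  T[1,7] 'ccacccc' = {A,S,X2,X3,X4,X5}  orig:{A,S}
  T[2,8] 'caccccc' = {A,S,X2,X3,X4,X5}  orig:{A,S}
  T[3,9] 'acccccc' = {A,S,X2,X3,X4,X5}  orig:{A,S}
  T[4,10] 'ccccccc' = {A,S,X2,X3,X4,X5}  orig:{A,S}
  T[5,11] 'ccccccc' = {A,S,X2,X3,X4,X5}  orig:{A,S}
  T[0,7] 'cccacccc' = {A,S,X2,X3,X4,X5}  orig:{A,S}
  T[1,8] 'ccaccccc' = {A,S,X2,X3,X4,X5}  orig:{A,S}
  T[2,9] 'cacccccc' = {A,S,X2,X3,X4,X5}  orig:{A,S}
  T[3,10] 'accccccc' = {A,S,X2,X3,X4,X5}  orig:{A,S}
  T[4,11] 'cccccccc' = {A,S,X2,X3,X4,X5}  orig:{A,S}
  T[0,8] 'cccaccccc' = {A,S,X2,X3,X4,X5}  orig:{A,S}
  T[1,9] 'ccacccccc' = {A,S,X2,X3,X4,X5}  orig:{A,S}
  T[2,10] 'caccccccc' = {A,S,X2,X3,X4,X5}  orig:{A,S}
  T[3,11] 'acccccccc' = {A,S,X2,X3,X4,X5}  orig:{A,S}
  T[0,9] 'cccacccccc' = {A,S,X2,X3,X4,X5}  orig:{A,S}
  T[1,10] 'ccaccccccc' = {A,S,X2,X3,X4,X5}  orig:{A,S}
  T[2,11] 'cacccccccc' = {A,S,X2,X3,X4,X5}  orig:{A,S}
  T[0,10] 'cccaccccccc' = {A,S,X2,X3,X4,X5}  orig:{A,S}
  T[1,11] 'ccacccccccc' = {A,S,X2,X3,X4,X5}  orig:{A,S}
  T[0,11] 'cccacccccccc' = {A,S,X2,X3,X4,X5}  orig:{A,S}

S ∈ T[0,11] ⇒ YES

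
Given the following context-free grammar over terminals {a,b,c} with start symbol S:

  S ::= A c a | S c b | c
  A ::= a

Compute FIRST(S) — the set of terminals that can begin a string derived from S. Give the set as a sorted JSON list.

FIRST iteration:
round 1:
  A via A→a: +{a}
  S via S→A c a: +{a}
  S via S→c: +{c}
  FIRST(S)={a,c}  FIRST(A)={a}
round 2: (stable)
  FIRST(S)={a,c}  FIRST(A)={a}

FIRST(S) = ["a", "c"]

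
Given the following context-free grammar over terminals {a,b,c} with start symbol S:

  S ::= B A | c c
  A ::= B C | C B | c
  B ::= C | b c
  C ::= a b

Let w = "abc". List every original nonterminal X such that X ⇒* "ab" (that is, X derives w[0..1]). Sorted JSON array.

CNF form of G:
  S -> B A | T2 T2
  A -> B C | C B | c
  B -> T0 T1 | T1 T2
  C -> T0 T1
  T0 -> a
  T1 -> b
  T2 -> c

CYK fill (cells [i..j] with 0 ≤ i ≤ j ≤ 1 only):
  cell(0,0) a: {T0}  orig:{}
  cell(1,1) b: {T1}  orig:{}
  cell(0,1) ab: {B,C}

Original NTs in T[0,1] deriving "ab": ["B", "C"]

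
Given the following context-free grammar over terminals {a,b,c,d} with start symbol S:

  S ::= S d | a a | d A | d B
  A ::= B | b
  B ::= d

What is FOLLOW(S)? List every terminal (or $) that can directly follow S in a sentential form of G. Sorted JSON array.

Compute FIRST by fixpoint:
[1]
  A via A→b: +{b}
  B via B→d: +{d}
  S via S→a a: +{a}
  S via S→d A: +{d}
  S: {a,d}  A: {b}  B: {d}
[2]
  A via A→B: +{d}
  S: {a,d}  A: {b,d}  B: {d}
[3] (no change)
  S: {a,d}  A: {b,d}  B: {d}

Compute FOLLOW by fixpoint:
FOLLOW(S) := {$}
round 1:
  S→S d: FOLLOW(S) ⊇ FIRST(d) = {d}; new: +{d}
  S→d A: FOLLOW(A) ⊇ FOLLOW(S) ⊇ {$,d}; new: +{$,d}
  S→d B: FOLLOW(B) ⊇ FOLLOW(S) ⊇ {$,d}; new: +{$,d}
  S: {$,d}  A: {$,d}  B: {$,d}
round 2: (stable)
  S: {$,d}  A: {$,d}  B: {$,d}

FOLLOW(S) = ["$", "d"]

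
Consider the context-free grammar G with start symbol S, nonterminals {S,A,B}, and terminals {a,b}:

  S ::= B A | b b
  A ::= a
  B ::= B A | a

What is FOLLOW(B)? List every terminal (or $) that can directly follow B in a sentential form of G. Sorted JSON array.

FIRST iteration:
iter 1:
  A via A→a: +{a}
  B via B→a: +{a}
  S via S→B A: +{a}
  S via S→b b: +{b}
  FIRST[S]={a,b}  FIRST[A]={a}  FIRST[B]={a}
iter 2: (no change)
  FIRST[S]={a,b}  FIRST[A]={a}  FIRST[B]={a}

FOLLOW sets:
FOLLOW(S) := {$}
iter 1:
  B→B A: FOLLOW(B) ⊇ FIRST(A) = {a}; new: +{a}
  B→B A: FOLLOW(A) ⊇ FOLLOW(B) ⊇ {a}; new: +{a}
  S→B A: FOLLOW(A) ⊇ FOLLOW(S) ⊇ {$}; new: +{$}
  S: {$}  A: {$,a}  B: {a}
iter 2: (no change)
  S: {$}  A: {$,a}  B: {a}

FOLLOW(B) = ["a"]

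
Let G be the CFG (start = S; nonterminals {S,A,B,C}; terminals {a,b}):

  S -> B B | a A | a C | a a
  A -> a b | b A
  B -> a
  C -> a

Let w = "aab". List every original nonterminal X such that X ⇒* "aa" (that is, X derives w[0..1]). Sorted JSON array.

Convert to CNF:
  S -> B B | T0 A | T0 C | T0 T0
  A -> T0 T1 | T1 A
  B -> a
  C -> a
  T0 -> a
  T1 -> b

CYK fill (cells [i..j] with 0 ≤ i ≤ j ≤ 1 only):
  cell(0,0) a: {B,C,T0}  orig:{B,C}
  cell(1,1) a: {B,C,T0}  orig:{B,C}
  cell(0,1) aa: {S}

Original NTs in T[0,1] deriving "aa": ["S"]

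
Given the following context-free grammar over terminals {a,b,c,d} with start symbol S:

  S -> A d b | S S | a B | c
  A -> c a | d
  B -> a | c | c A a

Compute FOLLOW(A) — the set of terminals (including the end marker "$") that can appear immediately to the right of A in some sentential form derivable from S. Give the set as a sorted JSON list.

Compute FIRST by fixpoint:
[1]
  A via A→c a: +{c}
  A via A→d: +{d}
  B via B→a: +{a}
  B via B→c: +{c}
  S via S→A d b: +{c,d}
  S via S→a B: +{a}
  FIRST(S)={a,c,d}  FIRST(A)={c,d}  FIRST(B)={a,c}
[2] — fixpoint
  FIRST(S)={a,c,d}  FIRST(A)={c,d}  FIRST(B)={a,c}

Compute FOLLOW by fixpoint:
initialize: $ ∈ FOLLOW(S)
round 1:
  B→c A a: FOLLOW(A) ⊇ FIRST(a) = {a}; new: +{a}
  S→A d b: FOLLOW(A) ⊇ FIRST(d) = {d}; new: +{d}
  S→S S: FOLLOW(S) ⊇ FIRST(S) = {a,c,d}; new: +{a,c,d}
  S→a B: FOLLOW(B) ⊇ FOLLOW(S) ⊇ {$,a,c,d}; new: +{$,a,c,d}
  FOLLOW[S]={$,a,c,d}  FOLLOW[A]={a,d}  FOLLOW[B]={$,a,c,d}
round 2: (stable)
  FOLLOW[S]={$,a,c,d}  FOLLOW[A]={a,d}  FOLLOW[B]={$,a,c,d}

FOLLOW(A) = ["a", "d"]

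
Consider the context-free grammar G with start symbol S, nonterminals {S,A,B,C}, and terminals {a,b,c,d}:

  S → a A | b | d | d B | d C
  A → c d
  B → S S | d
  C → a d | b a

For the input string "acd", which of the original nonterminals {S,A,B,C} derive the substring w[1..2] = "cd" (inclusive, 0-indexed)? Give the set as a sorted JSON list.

CNF form of G:
  S -> T1 B | T1 C | T2 A | b | d
  A -> T0 T1
  B -> S S | d
  C -> T2 T1 | T3 T2
  T0 -> c
  T1 -> d
  T2 -> a
  T3 -> b

CYK table (by increasing span) — only the sub-triangle for w[1..2]:
  cell(1,1) c: {T0}  orig:{}
  cell(2,2) d: {B,S,T1}  orig:{B,S}
  cell(1,2) cd: {A}

Original NTs in T[1,2] deriving "cd": ["A"]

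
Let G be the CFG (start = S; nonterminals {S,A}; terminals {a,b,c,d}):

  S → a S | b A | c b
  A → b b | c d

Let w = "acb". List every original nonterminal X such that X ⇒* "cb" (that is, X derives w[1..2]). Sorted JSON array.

Convert to CNF:
  S -> T0 A | T1 T0 | T3 S
  A -> T0 T0 | T1 T2
  T0 -> b
  T1 -> c
  T2 -> d
  T3 -> a

CYK table (by increasing span), restricted to cells inside w[1..2]:
  T[1,1] 'c' = {T1}  orig:{}
  T[2,2] 'b' = {T0}  orig:{}
  T[1,2] 'cb' = {S}

Original NTs in T[1,2] deriving "cb": ["S"]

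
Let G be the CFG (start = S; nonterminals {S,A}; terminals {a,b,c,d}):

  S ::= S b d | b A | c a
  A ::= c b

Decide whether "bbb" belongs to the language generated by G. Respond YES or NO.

CNF form of G:
  S -> S X4 | T0 T3 | T1 A
  A -> T0 T1
  T0 -> c
  T1 -> b
  T2 -> d
  T3 -> a
  X4 -> T1 T2

CYK table (by increasing span):
  cell(0,0) b: {T1}  orig:{}
  cell(1,1) b: {T1}  orig:{}
  cell(2,2) b: {T1}  orig:{}
  cell(0,1) bb: ∅
  cell(1,2) bb: ∅
  cell(0,2) bbb: ∅

S ∉ T[0,2] ⇒ NO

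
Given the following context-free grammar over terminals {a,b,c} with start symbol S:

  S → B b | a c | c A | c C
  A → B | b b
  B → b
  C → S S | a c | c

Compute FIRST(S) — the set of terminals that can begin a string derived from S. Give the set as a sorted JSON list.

Compute FIRST by fixpoint:
pass 1:
  A via A→b b: +{b}
  B via B→b: +{b}
  C via C→a c: +{a}
  C via C→c: +{c}
  S via S→B b: +{b}
  S via S→a c: +{a}
  S via S→c A: +{c}
  FIRST[S]={a,b,c}  FIRST[A]={b}  FIRST[B]={b}  FIRST[C]={a,c}
pass 2:
  C via C→S S: +{b}
  FIRST[S]={a,b,c}  FIRST[A]={b}  FIRST[B]={b}  FIRST[C]={a,b,c}
pass 3: — fixpoint
  FIRST[S]={a,b,c}  FIRST[A]={b}  FIRST[B]={b}  FIRST[C]={a,b,c}

FIRST(S) = ["a", "b", "c"]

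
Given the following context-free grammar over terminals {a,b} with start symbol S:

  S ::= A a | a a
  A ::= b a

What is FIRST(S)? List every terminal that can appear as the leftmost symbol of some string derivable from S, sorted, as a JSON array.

FIRST sets, iterate to fixpoint:
pass 1:
  A via A→b a: +{b}
  S via S→A a: +{b}
  S via S→a a: +{a}
  FIRST[S]={a,b}  FIRST[A]={b}
pass 2: done
  FIRST[S]={a,b}  FIRST[A]={b}

FIRST(S) = ["a", "b"]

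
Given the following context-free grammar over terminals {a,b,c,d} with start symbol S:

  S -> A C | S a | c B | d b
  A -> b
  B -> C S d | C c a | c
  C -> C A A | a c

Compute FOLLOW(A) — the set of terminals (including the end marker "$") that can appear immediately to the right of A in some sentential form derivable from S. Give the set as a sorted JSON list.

Compute FIRST by fixpoint:
iter 1:
  A via A→b: +{b}
  B via B→c: +{c}
  C via C→a c: +{a}
  S via S→A C: +{b}
  S via S→c B: +{c}
  S via S→d b: +{d}
  FIRST(S)={b,c,d}  FIRST(A)={b}  FIRST(B)={c}  FIRST(C)={a}
iter 2:
  B via B→C S d: +{a}
  FIRST(S)={b,c,d}  FIRST(A)={b}  FIRST(B)={a,c}  FIRST(C)={a}
iter 3: (no change)
  FIRST(S)={b,c,d}  FIRST(A)={b}  FIRST(B)={a,c}  FIRST(C)={a}

FOLLOW iteration:
FOLLOW(S) := {$}
[1]
  B→C S d: FOLLOW(C) ⊇ FIRST(S) = {b,c,d}; new: +{b,c,d}
  B→C S d: FOLLOW(S) ⊇ FIRST(d) = {d}; new: +{d}
  C→C A A: FOLLOW(A) ⊇ FIRST(A) = {b}; new: +{b}
  C→C A A: FOLLOW(A) ⊇ FOLLOW(C) ⊇ {b,c,d}; new: +{c,d}
  S→A C: FOLLOW(A) ⊇ FIRST(C) = {a}; new: +{a}
  S→A C: FOLLOW(C) ⊇ FOLLOW(S) ⊇ {$,d}; new: +{$}
  S→S a: FOLLOW(S) ⊇ FIRST(a) = {a}; new: +{a}
  S→c B: FOLLOW(B) ⊇ FOLLOW(S) ⊇ {$,a,d}; new: +{$,a,d}
  FOLLOW(S)={$,a,d}  FOLLOW(A)={a,b,c,d}  FOLLOW(B)={$,a,d}  FOLLOW(C)={$,b,c,d}
[2]
  C→C A A: FOLLOW(A) ⊇ FOLLOW(C) ⊇ {$,b,c,d}; new: +{$}
  S→A C: FOLLOW(C) ⊇ FOLLOW(S) ⊇ {$,a,d}; new: +{a}
  FOLLOW(S)={$,a,d}  FOLLOW(A)={$,a,b,c,d}  FOLLOW(B)={$,a,d}  FOLLOW(C)={$,a,b,c,d}
[3] (stable)
  FOLLOW(S)={$,a,d}  FOLLOW(A)={$,a,b,c,d}  FOLLOW(B)={$,a,d}  FOLLOW(C)={$,a,b,c,d}

FOLLOW(A) = ["$", "a", "b", "c", "d"]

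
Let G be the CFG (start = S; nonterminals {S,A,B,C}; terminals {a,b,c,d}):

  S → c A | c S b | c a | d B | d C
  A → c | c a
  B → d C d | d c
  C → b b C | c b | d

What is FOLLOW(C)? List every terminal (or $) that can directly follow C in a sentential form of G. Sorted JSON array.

FIRST iteration:
[1]
  A via A→c: +{c}
  B via B→d C d: +{d}
  C via C→b b C: +{b}
  C via C→c b: +{c}
  C via C→d: +{d}
  S via S→c A: +{c}
  S via S→d B: +{d}
  S: {c,d}  A: {c}  B: {d}  C: {b,c,d}
[2] (no change)
  S: {c,d}  A: {c}  B: {d}  C: {b,c,d}

FOLLOW sets:
FOLLOW(S) := {$}
pass 1:
  B→d C d: FOLLOW(C) ⊇ FIRST(d) = {d}; new: +{d}
  S→c A: FOLLOW(A) ⊇ FOLLOW(S) ⊇ {$}; new: +{$}
  S→c S b: FOLLOW(S) ⊇ FIRST(b) = {b}; new: +{b}
  S→d B: FOLLOW(B) ⊇ FOLLOW(S) ⊇ {$,b}; new: +{$,b}
  S→d C: FOLLOW(C) ⊇ FOLLOW(S) ⊇ {$,b}; new: +{$,b}
  FOLLOW(S)={$,b}  FOLLOW(A)={$}  FOLLOW(B)={$,b}  FOLLOW(C)={$,b,d}
pass 2:
  S→c A: FOLLOW(A) ⊇ FOLLOW(S) ⊇ {$,b}; new: +{b}
  FOLLOW(S)={$,b}  FOLLOW(A)={$,b}  FOLLOW(B)={$,b}  FOLLOW(C)={$,b,d}
pass 3: done
  FOLLOW(S)={$,b}  FOLLOW(A)={$,b}  FOLLOW(B)={$,b}  FOLLOW(C)={$,b,d}

FOLLOW(C) = ["$", "b", "d"]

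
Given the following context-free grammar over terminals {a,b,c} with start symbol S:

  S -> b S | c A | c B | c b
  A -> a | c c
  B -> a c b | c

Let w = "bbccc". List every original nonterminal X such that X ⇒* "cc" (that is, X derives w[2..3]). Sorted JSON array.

CNF form of G:
  S -> T0 A | T0 B | T0 T2 | T2 S
  A -> T0 T0 | a
  B -> T1 X3 | c
  T0 -> c
  T1 -> a
  T2 -> b
  X3 -> T0 T2

Fill CYK table bottom-up (cells [i..j] with 2 ≤ i ≤ j ≤ 3 only):
  cell(2,2) c: {B,T0}  orig:{B}
  cell(3,3) c: {B,T0}  orig:{B}
  cell(2,3) cc: {A,S}

Original NTs in T[2,3] deriving "cc": ["A", "S"]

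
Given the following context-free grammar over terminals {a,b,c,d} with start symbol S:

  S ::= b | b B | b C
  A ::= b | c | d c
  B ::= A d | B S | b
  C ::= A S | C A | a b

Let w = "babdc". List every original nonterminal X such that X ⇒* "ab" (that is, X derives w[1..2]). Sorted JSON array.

CNF form of G:
  S -> T3 B | T3 C | b
  A -> T0 T1 | b | c
  B -> A T0 | B S | b
  C -> A S | C A | T2 T3
  T0 -> d
  T1 -> c
  T2 -> a
  T3 -> b

CYK fill (cells [i..j] with 1 ≤ i ≤ j ≤ 2 only):
  cell(1,1) a: {T2}  orig:{}
  cell(2,2) b: {A,B,S,T3}  orig:{A,B,S}
  cell(1,2) ab: {C}

Original NTs in T[1,2] deriving "ab": ["C"]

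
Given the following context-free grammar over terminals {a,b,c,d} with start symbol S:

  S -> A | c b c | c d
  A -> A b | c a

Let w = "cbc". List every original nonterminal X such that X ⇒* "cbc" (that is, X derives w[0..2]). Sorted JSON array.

Convert to CNF:
  S -> A T0 | T1 T2 | T1 T3 | T1 X4
  A -> A T0 | T1 T2
  T0 -> b
  T1 -> c
  T2 -> a
  T3 -> d
  X4 -> T0 T1

CYK fill (cells [i..j] with 0 ≤ i ≤ j ≤ 2 only):
  cell(0,0) c: {T1}  orig:{}
  cell(1,1) b: {T0}  orig:{}
  cell(2,2) c: {T1}  orig:{}
  cell(0,1) cb: ∅
  cell(1,2) bc: {X4}  orig:{}
  cell(0,2) cbc: {S}

Original NTs in T[0,2] deriving "cbc": ["S"]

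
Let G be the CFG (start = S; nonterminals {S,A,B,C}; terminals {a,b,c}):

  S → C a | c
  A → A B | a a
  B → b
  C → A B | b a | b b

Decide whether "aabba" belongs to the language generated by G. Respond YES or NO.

CNF form of G:
  S -> C T0 | c
  A -> A B | T0 T0
  B -> b
  C -> A B | T1 T0 | T1 T1
  T0 -> a
  T1 -> b

CYK table (by increasing span):
  [0..0]={T0}  "a"  orig:{}
  [1..1]={T0}  "a"  orig:{}
  [2..2]={B,T1}  "b"  orig:{B}
  [3..3]={B,T1}  "b"  orig:{B}
  [4..4]={T0}  "a"  orig:{}
  [0..1]={A}  "aa"
  [1..2]=∅  "ab"
  [2..3]={C}  "bb"
  [3..4]={C}  "ba"
  [0..2]={A,C}  "aab"
  [1..3]=∅  "abb"
  [2..4]={S}  "bba"
  [0..3]={A,C}  "aabb"
  [1..4]=∅  "abba"
  [0..4]={S}  "aabba"

S ∈ T[0,4] ⇒ YES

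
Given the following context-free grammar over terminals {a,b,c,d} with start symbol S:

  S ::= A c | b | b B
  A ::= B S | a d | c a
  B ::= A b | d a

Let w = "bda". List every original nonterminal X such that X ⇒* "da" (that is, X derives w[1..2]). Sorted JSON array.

CNF form of G:
  S -> A T2 | T3 B | b
  A -> B S | T0 T1 | T2 T0
  B -> A T3 | T1 T0
  T0 -> a
  T1 -> d
  T2 -> c
  T3 -> b

CYK fill — only the sub-triangle for w[1..2]:
  T[1,1] 'd' = {T1}  orig:{}
  T[2,2] 'a' = {T0}  orig:{}
  T[1,2] 'da' = {B}

Original NTs in T[1,2] deriving "da": ["B"]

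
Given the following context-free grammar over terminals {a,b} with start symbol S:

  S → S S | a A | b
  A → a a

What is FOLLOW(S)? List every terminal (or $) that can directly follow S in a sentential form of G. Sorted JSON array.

FIRST sets, iterate to fixpoint:
[1]
  A via A→a a: +{a}
  S via S→a A: +{a}
  S via S→b: +{b}
  S: {a,b}  A: {a}
[2] (no change)
  S: {a,b}  A: {a}

FOLLOW iteration:
initialize: $ ∈ FOLLOW(S)
iter 1:
  S→S S: FOLLOW(S) ⊇ FIRST(S) = {a,b}; new: +{a,b}
  S→a A: FOLLOW(A) ⊇ FOLLOW(S) ⊇ {$,a,b}; new: +{$,a,b}
  S: {$,a,b}  A: {$,a,b}
iter 2: — fixpoint
  S: {$,a,b}  A: {$,a,b}

FOLLOW(S) = ["$", "a", "b"]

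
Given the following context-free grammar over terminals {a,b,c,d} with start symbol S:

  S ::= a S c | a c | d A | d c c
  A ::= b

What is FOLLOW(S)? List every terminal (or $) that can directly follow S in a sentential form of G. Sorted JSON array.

FIRST iteration:
[1]
  A via A→b: +{b}
  S via S→a S c: +{a}
  S via S→d A: +{d}
  S: {a,d}  A: {b}
[2] done
  S: {a,d}  A: {b}

FOLLOW sets:
initialize: $ ∈ FOLLOW(S)
iter 1:
  S→a S c: FOLLOW(S) ⊇ FIRST(c) = {c}; new: +{c}
  S→d A: FOLLOW(A) ⊇ FOLLOW(S) ⊇ {$,c}; new: +{$,c}
  FOLLOW(S)={$,c}  FOLLOW(A)={$,c}
iter 2: done
  FOLLOW(S)={$,c}  FOLLOW(A)={$,c}

FOLLOW(S) = ["$", "c"]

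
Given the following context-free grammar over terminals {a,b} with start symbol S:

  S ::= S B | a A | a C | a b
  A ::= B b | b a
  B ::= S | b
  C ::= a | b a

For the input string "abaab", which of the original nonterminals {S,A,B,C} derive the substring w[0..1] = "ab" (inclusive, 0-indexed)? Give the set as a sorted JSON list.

Convert to CNF:
  S -> S B | T1 A | T1 C | T1 T0
  A -> B T0 | T0 T1
  B -> S B | T1 A | T1 C | T1 T0 | b
  C -> T0 T1 | a
  T0 -> b
  T1 -> a

CYK fill — only the sub-triangle for w[0..1]:
  [0..0]={C,T1}  "a"  orig:{C}
  [1..1]={B,T0}  "b"  orig:{B}
  [0..1]={B,S}  "ab"

Original NTs in T[0,1] deriving "ab": ["B", "S"]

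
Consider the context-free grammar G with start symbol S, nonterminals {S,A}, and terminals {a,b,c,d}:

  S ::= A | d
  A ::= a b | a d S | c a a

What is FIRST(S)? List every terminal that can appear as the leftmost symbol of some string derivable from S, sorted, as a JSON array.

FIRST sets, iterate to fixpoint:
iter 1:
  A via A→a b: +{a}
  A via A→c a a: +{c}
  S via S→A: +{a,c}
  S via S→d: +{d}
  FIRST[S]={a,c,d}  FIRST[A]={a,c}
iter 2: (stable)
  FIRST[S]={a,c,d}  FIRST[A]={a,c}

FIRST(S) = ["a", "c", "d"]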